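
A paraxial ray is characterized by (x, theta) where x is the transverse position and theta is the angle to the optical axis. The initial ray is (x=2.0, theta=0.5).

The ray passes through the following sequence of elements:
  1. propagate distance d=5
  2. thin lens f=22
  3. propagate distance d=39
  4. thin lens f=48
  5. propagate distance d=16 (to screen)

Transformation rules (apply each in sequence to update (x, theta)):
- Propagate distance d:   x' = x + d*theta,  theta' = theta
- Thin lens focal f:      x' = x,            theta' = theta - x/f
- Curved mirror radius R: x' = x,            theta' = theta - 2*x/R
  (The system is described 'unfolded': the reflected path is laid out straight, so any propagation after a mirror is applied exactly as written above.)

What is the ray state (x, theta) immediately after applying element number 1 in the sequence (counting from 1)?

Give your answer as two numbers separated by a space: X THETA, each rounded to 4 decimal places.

Initial: x=2.0000 theta=0.5000
After 1 (propagate distance d=5): x=4.5000 theta=0.5000
Rounded to 4 decimal places: x = 4.5000, theta = 0.5000

Answer: 4.5000 0.5000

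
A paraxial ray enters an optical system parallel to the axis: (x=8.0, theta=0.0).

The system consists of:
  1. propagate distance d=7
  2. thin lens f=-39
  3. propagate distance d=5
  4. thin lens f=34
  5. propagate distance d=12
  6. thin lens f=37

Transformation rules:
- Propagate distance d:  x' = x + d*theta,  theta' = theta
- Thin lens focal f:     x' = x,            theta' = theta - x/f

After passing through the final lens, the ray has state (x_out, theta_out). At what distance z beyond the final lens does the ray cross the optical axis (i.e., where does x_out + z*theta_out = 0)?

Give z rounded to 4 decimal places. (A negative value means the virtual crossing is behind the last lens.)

Initial: x=8.0000 theta=0.0000
After 1 (propagate distance d=7): x=8.0000 theta=0.0000
After 2 (thin lens f=-39): x=8.0000 theta=8/39 (≈0.2051)
After 3 (propagate distance d=5): x=352/39 (≈9.0256) theta=8/39 (≈0.2051)
After 4 (thin lens f=34): x=352/39 (≈9.0256) theta=-40/663 (≈-0.0603)
After 5 (propagate distance d=12): x=5504/663 (≈8.3017) theta=-40/663 (≈-0.0603)
After 6 (thin lens f=37): x=5504/663 (≈8.3017) theta=-2328/8177 (≈-0.2847)
z_focus = -x_out/theta_out = -(5504/663)/(-2328/8177) = 25456/873 ≈ 29.1592
Rounded to 4 decimal places: z = 29.1592

Answer: 29.1592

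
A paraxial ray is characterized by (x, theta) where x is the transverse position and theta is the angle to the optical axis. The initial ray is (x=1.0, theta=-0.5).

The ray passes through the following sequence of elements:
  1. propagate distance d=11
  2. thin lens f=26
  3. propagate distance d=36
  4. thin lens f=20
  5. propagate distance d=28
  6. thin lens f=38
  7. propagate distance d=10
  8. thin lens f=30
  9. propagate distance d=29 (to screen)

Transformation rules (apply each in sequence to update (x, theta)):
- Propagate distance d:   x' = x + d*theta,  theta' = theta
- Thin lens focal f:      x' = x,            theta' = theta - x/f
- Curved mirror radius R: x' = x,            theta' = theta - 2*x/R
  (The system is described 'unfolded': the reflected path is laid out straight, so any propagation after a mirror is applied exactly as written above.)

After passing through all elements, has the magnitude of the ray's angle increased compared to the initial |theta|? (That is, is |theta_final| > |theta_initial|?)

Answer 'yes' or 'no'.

Answer: no

Derivation:
Initial: x=1.0000 theta=-0.5000
After 1 (propagate distance d=11): x=-4.5000 theta=-0.5000
After 2 (thin lens f=26): x=-4.5000 theta=-17/52 (≈-0.3269)
After 3 (propagate distance d=36): x=-423/26 (≈-16.2692) theta=-17/52 (≈-0.3269)
After 4 (thin lens f=20): x=-423/26 (≈-16.2692) theta=253/520 (≈0.4865)
After 5 (propagate distance d=28): x=-172/65 (≈-2.6462) theta=253/520 (≈0.4865)
After 6 (thin lens f=38): x=-172/65 (≈-2.6462) theta=1099/1976 (≈0.5562)
After 7 (propagate distance d=10): x=14403/4940 (≈2.9156) theta=1099/1976 (≈0.5562)
After 8 (thin lens f=30): x=14403/4940 (≈2.9156) theta=11337/24700 (≈0.4590)
After 9 (propagate distance d=29 (to screen)): x=100197/6175 (≈16.2262) theta=11337/24700 (≈0.4590)
|theta_initial|=0.5000 |theta_final|=11337/24700 (≈0.4590) -> not increased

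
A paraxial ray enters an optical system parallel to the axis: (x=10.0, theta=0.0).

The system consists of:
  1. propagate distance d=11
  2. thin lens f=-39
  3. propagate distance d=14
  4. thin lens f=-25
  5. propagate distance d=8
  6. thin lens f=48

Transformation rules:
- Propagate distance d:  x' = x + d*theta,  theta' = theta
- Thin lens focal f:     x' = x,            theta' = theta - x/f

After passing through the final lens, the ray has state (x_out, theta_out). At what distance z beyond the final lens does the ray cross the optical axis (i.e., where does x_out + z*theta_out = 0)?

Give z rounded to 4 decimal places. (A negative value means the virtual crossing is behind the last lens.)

Initial: x=10.0000 theta=0.0000
After 1 (propagate distance d=11): x=10.0000 theta=0.0000
After 2 (thin lens f=-39): x=10.0000 theta=10/39 (≈0.2564)
After 3 (propagate distance d=14): x=530/39 (≈13.5897) theta=10/39 (≈0.2564)
After 4 (thin lens f=-25): x=530/39 (≈13.5897) theta=0.8000
After 5 (propagate distance d=8): x=3898/195 (≈19.9897) theta=0.8000
After 6 (thin lens f=48): x=3898/195 (≈19.9897) theta=359/936 (≈0.3835)
z_focus = -x_out/theta_out = -(3898/195)/(359/936) = -93552/1795 ≈ -52.1181
Rounded to 4 decimal places: z = -52.1181

Answer: -52.1181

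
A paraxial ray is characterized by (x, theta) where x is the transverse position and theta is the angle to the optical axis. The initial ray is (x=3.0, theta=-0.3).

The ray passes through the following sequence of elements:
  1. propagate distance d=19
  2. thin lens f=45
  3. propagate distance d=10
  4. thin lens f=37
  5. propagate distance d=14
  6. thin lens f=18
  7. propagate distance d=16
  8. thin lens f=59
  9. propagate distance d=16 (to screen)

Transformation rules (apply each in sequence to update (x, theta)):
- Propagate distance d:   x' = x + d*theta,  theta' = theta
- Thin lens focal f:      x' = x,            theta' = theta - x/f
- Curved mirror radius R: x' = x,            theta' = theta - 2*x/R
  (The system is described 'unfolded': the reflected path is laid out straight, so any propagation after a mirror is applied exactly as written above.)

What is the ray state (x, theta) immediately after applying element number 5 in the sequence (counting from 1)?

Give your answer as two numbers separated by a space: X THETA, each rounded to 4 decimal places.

Answer: -6.5303 -0.1022

Derivation:
Initial: x=3.0000 theta=-0.3000
After 1 (propagate distance d=19): x=-2.7000 theta=-0.3000
After 2 (thin lens f=45): x=-2.7000 theta=-0.2400
After 3 (propagate distance d=10): x=-5.1000 theta=-0.2400
After 4 (thin lens f=37): x=-5.1000 theta=-189/1850 (≈-0.1022)
After 5 (propagate distance d=14): x=-12081/1850 (≈-6.5303) theta=-189/1850 (≈-0.1022)
Rounded to 4 decimal places: x = -6.5303, theta = -0.1022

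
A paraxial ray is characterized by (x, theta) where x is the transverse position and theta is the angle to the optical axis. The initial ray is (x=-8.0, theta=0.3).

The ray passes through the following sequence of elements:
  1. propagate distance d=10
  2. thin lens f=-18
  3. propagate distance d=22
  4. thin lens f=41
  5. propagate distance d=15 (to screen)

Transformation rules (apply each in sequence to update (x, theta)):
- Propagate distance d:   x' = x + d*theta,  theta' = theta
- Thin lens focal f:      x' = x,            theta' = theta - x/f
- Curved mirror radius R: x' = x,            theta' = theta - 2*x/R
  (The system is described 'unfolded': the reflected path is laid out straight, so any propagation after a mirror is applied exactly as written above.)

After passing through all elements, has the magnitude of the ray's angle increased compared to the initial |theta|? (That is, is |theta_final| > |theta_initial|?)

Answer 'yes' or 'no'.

Initial: x=-8.0000 theta=0.3000
After 1 (propagate distance d=10): x=-5.0000 theta=0.3000
After 2 (thin lens f=-18): x=-5.0000 theta=1/45 (≈0.0222)
After 3 (propagate distance d=22): x=-203/45 (≈-4.5111) theta=1/45 (≈0.0222)
After 4 (thin lens f=41): x=-203/45 (≈-4.5111) theta=244/1845 (≈0.1322)
After 5 (propagate distance d=15 (to screen)): x=-4663/1845 (≈-2.5274) theta=244/1845 (≈0.1322)
|theta_initial|=0.3000 |theta_final|=244/1845 (≈0.1322) -> not increased

Answer: no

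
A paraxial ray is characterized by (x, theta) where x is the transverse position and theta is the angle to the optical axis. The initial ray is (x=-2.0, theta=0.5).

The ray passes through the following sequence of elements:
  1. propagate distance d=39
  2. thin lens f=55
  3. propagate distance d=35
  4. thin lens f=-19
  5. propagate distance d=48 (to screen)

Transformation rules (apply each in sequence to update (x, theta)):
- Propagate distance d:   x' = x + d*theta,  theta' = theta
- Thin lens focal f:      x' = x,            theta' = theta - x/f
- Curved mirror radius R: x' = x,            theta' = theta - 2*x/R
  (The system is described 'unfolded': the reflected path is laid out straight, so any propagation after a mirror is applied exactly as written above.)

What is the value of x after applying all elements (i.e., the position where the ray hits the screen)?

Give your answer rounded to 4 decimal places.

Initial: x=-2.0000 theta=0.5000
After 1 (propagate distance d=39): x=17.5000 theta=0.5000
After 2 (thin lens f=55): x=17.5000 theta=2/11 (≈0.1818)
After 3 (propagate distance d=35): x=525/22 (≈23.8636) theta=2/11 (≈0.1818)
After 4 (thin lens f=-19): x=525/22 (≈23.8636) theta=601/418 (≈1.4378)
After 5 (propagate distance d=48 (to screen)): x=38823/418 (≈92.8780) theta=601/418 (≈1.4378)
Rounded to 4 decimal places: x = 92.8780

Answer: 92.8780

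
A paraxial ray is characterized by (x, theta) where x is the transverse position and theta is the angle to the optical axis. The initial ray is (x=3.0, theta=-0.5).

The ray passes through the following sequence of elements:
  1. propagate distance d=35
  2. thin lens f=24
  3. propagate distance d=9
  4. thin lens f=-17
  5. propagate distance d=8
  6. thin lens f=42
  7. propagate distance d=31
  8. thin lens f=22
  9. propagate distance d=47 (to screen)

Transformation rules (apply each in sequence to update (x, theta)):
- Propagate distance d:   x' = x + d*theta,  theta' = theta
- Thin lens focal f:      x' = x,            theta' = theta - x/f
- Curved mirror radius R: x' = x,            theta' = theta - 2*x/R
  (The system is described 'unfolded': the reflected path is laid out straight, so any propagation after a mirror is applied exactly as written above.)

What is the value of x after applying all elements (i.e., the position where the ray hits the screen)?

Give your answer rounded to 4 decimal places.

Answer: 18.9088

Derivation:
Initial: x=3.0000 theta=-0.5000
After 1 (propagate distance d=35): x=-14.5000 theta=-0.5000
After 2 (thin lens f=24): x=-14.5000 theta=5/48 (≈0.1042)
After 3 (propagate distance d=9): x=-13.5625 theta=5/48 (≈0.1042)
After 4 (thin lens f=-17): x=-13.5625 theta=-283/408 (≈-0.6936)
After 5 (propagate distance d=8): x=-15595/816 (≈-19.1115) theta=-283/408 (≈-0.6936)
After 6 (thin lens f=42): x=-15595/816 (≈-19.1115) theta=-481/2016 (≈-0.2386)
After 7 (propagate distance d=31): x=-908477/34272 (≈-26.5078) theta=-481/2016 (≈-0.2386)
After 8 (thin lens f=22): x=-908477/34272 (≈-26.5078) theta=242861/251328 (≈0.9663)
After 9 (propagate distance d=47 (to screen)): x=2036701/107712 (≈18.9088) theta=242861/251328 (≈0.9663)
Rounded to 4 decimal places: x = 18.9088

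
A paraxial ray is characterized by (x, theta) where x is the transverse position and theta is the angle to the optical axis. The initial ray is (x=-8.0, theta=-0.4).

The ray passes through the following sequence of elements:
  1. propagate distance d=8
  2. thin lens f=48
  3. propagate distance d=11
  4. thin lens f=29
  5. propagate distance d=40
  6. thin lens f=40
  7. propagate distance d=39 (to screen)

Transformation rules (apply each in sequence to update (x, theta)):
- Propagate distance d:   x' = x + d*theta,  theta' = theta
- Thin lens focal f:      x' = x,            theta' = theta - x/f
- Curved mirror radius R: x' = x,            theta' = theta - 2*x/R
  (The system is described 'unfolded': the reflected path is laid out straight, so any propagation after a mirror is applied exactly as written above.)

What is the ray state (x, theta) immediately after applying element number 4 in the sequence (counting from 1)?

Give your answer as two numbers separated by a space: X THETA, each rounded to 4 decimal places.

Initial: x=-8.0000 theta=-0.4000
After 1 (propagate distance d=8): x=-11.2000 theta=-0.4000
After 2 (thin lens f=48): x=-11.2000 theta=-1/6 (≈-0.1667)
After 3 (propagate distance d=11): x=-391/30 (≈-13.0333) theta=-1/6 (≈-0.1667)
After 4 (thin lens f=29): x=-391/30 (≈-13.0333) theta=41/145 (≈0.2828)
Rounded to 4 decimal places: x = -13.0333, theta = 0.2828

Answer: -13.0333 0.2828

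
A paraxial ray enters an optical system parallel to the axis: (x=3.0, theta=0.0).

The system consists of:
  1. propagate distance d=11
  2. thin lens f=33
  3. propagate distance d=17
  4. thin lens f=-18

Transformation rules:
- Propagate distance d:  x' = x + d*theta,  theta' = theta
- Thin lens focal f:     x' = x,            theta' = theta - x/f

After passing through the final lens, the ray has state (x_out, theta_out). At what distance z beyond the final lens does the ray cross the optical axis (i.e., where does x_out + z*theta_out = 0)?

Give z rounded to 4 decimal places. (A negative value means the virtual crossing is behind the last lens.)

Initial: x=3.0000 theta=0.0000
After 1 (propagate distance d=11): x=3.0000 theta=0.0000
After 2 (thin lens f=33): x=3.0000 theta=-1/11 (≈-0.0909)
After 3 (propagate distance d=17): x=16/11 (≈1.4545) theta=-1/11 (≈-0.0909)
After 4 (thin lens f=-18): x=16/11 (≈1.4545) theta=-1/99 (≈-0.0101)
z_focus = -x_out/theta_out = -(16/11)/(-1/99) = 144.0000
Rounded to 4 decimal places: z = 144.0000

Answer: 144.0000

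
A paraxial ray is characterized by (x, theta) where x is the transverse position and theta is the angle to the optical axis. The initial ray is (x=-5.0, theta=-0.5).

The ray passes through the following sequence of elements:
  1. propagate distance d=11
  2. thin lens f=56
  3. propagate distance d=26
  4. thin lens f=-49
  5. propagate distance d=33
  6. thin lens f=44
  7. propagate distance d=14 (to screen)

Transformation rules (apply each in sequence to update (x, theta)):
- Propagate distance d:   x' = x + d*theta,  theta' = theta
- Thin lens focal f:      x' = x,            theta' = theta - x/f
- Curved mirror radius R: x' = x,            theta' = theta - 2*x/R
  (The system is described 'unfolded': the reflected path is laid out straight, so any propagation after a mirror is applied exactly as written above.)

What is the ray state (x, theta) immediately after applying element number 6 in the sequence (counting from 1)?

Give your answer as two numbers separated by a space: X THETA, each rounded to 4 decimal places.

Answer: -41.4809 0.2501

Derivation:
Initial: x=-5.0000 theta=-0.5000
After 1 (propagate distance d=11): x=-10.5000 theta=-0.5000
After 2 (thin lens f=56): x=-10.5000 theta=-0.3125
After 3 (propagate distance d=26): x=-18.6250 theta=-0.3125
After 4 (thin lens f=-49): x=-18.6250 theta=-543/784 (≈-0.6926)
After 5 (propagate distance d=33): x=-32521/784 (≈-41.4809) theta=-543/784 (≈-0.6926)
After 6 (thin lens f=44): x=-32521/784 (≈-41.4809) theta=8629/34496 (≈0.2501)
Rounded to 4 decimal places: x = -41.4809, theta = 0.2501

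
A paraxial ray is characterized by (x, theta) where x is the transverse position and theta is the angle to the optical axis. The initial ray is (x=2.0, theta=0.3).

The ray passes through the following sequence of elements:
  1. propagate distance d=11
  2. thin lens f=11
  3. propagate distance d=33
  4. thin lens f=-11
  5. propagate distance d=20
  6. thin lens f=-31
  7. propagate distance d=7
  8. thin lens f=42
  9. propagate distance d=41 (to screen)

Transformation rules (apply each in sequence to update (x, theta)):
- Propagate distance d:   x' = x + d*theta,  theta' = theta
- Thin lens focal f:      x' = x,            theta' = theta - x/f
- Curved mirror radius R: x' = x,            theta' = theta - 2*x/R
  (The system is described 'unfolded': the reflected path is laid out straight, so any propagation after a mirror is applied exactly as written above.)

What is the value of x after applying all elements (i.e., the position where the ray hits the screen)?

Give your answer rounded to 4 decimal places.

Answer: -17.6867

Derivation:
Initial: x=2.0000 theta=0.3000
After 1 (propagate distance d=11): x=5.3000 theta=0.3000
After 2 (thin lens f=11): x=5.3000 theta=-2/11 (≈-0.1818)
After 3 (propagate distance d=33): x=-0.7000 theta=-2/11 (≈-0.1818)
After 4 (thin lens f=-11): x=-0.7000 theta=-27/110 (≈-0.2455)
After 5 (propagate distance d=20): x=-617/110 (≈-5.6091) theta=-27/110 (≈-0.2455)
After 6 (thin lens f=-31): x=-617/110 (≈-5.6091) theta=-727/1705 (≈-0.4264)
After 7 (propagate distance d=7): x=-5861/682 (≈-8.5938) theta=-727/1705 (≈-0.4264)
After 8 (thin lens f=42): x=-5861/682 (≈-8.5938) theta=-31763/143220 (≈-0.2218)
After 9 (propagate distance d=41 (to screen)): x=-2533093/143220 (≈-17.6867) theta=-31763/143220 (≈-0.2218)
Rounded to 4 decimal places: x = -17.6867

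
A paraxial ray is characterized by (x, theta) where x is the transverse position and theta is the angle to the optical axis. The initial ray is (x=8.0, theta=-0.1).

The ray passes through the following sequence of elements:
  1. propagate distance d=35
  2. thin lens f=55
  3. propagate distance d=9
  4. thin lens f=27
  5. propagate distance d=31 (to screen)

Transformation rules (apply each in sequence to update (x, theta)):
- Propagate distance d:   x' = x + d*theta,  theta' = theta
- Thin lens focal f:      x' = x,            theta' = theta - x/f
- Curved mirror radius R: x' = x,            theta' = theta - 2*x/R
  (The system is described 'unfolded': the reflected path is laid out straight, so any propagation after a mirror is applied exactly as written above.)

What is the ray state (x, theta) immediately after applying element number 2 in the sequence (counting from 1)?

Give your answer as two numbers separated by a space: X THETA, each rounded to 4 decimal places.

Initial: x=8.0000 theta=-0.1000
After 1 (propagate distance d=35): x=4.5000 theta=-0.1000
After 2 (thin lens f=55): x=4.5000 theta=-2/11 (≈-0.1818)
Rounded to 4 decimal places: x = 4.5000, theta = -0.1818

Answer: 4.5000 -0.1818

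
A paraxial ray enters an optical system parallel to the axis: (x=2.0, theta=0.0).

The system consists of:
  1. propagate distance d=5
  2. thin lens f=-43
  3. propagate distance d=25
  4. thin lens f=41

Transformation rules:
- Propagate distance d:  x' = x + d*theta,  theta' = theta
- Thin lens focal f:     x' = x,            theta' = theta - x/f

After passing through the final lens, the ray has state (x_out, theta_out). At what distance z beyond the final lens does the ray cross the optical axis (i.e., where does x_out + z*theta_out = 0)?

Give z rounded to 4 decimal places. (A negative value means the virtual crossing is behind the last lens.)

Answer: 103.2593

Derivation:
Initial: x=2.0000 theta=0.0000
After 1 (propagate distance d=5): x=2.0000 theta=0.0000
After 2 (thin lens f=-43): x=2.0000 theta=2/43 (≈0.0465)
After 3 (propagate distance d=25): x=136/43 (≈3.1628) theta=2/43 (≈0.0465)
After 4 (thin lens f=41): x=136/43 (≈3.1628) theta=-54/1763 (≈-0.0306)
z_focus = -x_out/theta_out = -(136/43)/(-54/1763) = 2788/27 ≈ 103.2593
Rounded to 4 decimal places: z = 103.2593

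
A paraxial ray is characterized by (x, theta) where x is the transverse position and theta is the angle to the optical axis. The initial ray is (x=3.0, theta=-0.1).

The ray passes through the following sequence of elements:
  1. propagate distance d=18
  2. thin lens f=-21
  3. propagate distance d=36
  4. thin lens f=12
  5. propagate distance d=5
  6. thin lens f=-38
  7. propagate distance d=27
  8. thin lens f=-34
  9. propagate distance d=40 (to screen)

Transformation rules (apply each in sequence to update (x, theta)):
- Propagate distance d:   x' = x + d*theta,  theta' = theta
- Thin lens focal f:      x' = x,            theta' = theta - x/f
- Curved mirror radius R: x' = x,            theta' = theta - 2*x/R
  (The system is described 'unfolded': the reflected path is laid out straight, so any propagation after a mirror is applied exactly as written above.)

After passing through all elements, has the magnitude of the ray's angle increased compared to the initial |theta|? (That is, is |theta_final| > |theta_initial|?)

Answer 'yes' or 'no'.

Answer: no

Derivation:
Initial: x=3.0000 theta=-0.1000
After 1 (propagate distance d=18): x=1.2000 theta=-0.1000
After 2 (thin lens f=-21): x=1.2000 theta=-3/70 (≈-0.0429)
After 3 (propagate distance d=36): x=-12/35 (≈-0.3429) theta=-3/70 (≈-0.0429)
After 4 (thin lens f=12): x=-12/35 (≈-0.3429) theta=-1/70 (≈-0.0143)
After 5 (propagate distance d=5): x=-29/70 (≈-0.4143) theta=-1/70 (≈-0.0143)
After 6 (thin lens f=-38): x=-29/70 (≈-0.4143) theta=-67/2660 (≈-0.0252)
After 7 (propagate distance d=27): x=-2911/2660 (≈-1.0944) theta=-67/2660 (≈-0.0252)
After 8 (thin lens f=-34): x=-2911/2660 (≈-1.0944) theta=-5189/90440 (≈-0.0574)
After 9 (propagate distance d=40 (to screen)): x=-153267/45220 (≈-3.3894) theta=-5189/90440 (≈-0.0574)
|theta_initial|=0.1000 |theta_final|=5189/90440 (≈0.0574) -> not increased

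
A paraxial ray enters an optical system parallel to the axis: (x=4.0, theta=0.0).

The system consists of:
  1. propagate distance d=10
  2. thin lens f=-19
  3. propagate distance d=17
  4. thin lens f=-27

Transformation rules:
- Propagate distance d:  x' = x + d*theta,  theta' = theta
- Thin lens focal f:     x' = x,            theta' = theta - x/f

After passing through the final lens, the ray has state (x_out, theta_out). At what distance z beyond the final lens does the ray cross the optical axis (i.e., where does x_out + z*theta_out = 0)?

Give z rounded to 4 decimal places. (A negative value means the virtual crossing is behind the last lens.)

Answer: -15.4286

Derivation:
Initial: x=4.0000 theta=0.0000
After 1 (propagate distance d=10): x=4.0000 theta=0.0000
After 2 (thin lens f=-19): x=4.0000 theta=4/19 (≈0.2105)
After 3 (propagate distance d=17): x=144/19 (≈7.5789) theta=4/19 (≈0.2105)
After 4 (thin lens f=-27): x=144/19 (≈7.5789) theta=28/57 (≈0.4912)
z_focus = -x_out/theta_out = -(144/19)/(28/57) = -108/7 ≈ -15.4286
Rounded to 4 decimal places: z = -15.4286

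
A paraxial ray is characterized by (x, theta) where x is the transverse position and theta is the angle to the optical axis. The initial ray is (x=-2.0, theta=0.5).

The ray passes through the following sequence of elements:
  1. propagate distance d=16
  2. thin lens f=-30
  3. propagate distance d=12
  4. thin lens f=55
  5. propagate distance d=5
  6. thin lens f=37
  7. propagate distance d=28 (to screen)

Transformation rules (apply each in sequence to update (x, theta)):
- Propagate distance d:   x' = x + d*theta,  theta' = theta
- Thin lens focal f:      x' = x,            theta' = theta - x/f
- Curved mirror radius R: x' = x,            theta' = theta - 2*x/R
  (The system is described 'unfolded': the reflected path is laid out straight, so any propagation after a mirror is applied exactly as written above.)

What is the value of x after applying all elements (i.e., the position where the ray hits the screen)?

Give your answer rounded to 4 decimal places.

Answer: 16.3047

Derivation:
Initial: x=-2.0000 theta=0.5000
After 1 (propagate distance d=16): x=6.0000 theta=0.5000
After 2 (thin lens f=-30): x=6.0000 theta=0.7000
After 3 (propagate distance d=12): x=14.4000 theta=0.7000
After 4 (thin lens f=55): x=14.4000 theta=241/550 (≈0.4382)
After 5 (propagate distance d=5): x=365/22 (≈16.5909) theta=241/550 (≈0.4382)
After 6 (thin lens f=37): x=365/22 (≈16.5909) theta=-104/10175 (≈-0.0102)
After 7 (propagate distance d=28 (to screen)): x=331801/20350 (≈16.3047) theta=-104/10175 (≈-0.0102)
Rounded to 4 decimal places: x = 16.3047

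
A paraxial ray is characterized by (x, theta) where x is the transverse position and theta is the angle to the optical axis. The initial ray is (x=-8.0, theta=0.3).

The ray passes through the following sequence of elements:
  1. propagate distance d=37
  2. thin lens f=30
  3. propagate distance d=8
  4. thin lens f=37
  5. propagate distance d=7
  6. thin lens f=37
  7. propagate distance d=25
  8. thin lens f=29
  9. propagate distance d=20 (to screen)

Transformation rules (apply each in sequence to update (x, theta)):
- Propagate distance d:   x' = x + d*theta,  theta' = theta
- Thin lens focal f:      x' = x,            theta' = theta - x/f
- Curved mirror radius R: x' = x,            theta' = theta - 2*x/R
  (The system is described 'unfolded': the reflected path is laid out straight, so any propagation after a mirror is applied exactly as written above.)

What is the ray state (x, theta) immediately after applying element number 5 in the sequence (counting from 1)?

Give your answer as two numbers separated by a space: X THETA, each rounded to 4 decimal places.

Initial: x=-8.0000 theta=0.3000
After 1 (propagate distance d=37): x=3.1000 theta=0.3000
After 2 (thin lens f=30): x=3.1000 theta=59/300 (≈0.1967)
After 3 (propagate distance d=8): x=701/150 (≈4.6733) theta=59/300 (≈0.1967)
After 4 (thin lens f=37): x=701/150 (≈4.6733) theta=781/11100 (≈0.0704)
After 5 (propagate distance d=7): x=57341/11100 (≈5.1659) theta=781/11100 (≈0.0704)
Rounded to 4 decimal places: x = 5.1659, theta = 0.0704

Answer: 5.1659 0.0704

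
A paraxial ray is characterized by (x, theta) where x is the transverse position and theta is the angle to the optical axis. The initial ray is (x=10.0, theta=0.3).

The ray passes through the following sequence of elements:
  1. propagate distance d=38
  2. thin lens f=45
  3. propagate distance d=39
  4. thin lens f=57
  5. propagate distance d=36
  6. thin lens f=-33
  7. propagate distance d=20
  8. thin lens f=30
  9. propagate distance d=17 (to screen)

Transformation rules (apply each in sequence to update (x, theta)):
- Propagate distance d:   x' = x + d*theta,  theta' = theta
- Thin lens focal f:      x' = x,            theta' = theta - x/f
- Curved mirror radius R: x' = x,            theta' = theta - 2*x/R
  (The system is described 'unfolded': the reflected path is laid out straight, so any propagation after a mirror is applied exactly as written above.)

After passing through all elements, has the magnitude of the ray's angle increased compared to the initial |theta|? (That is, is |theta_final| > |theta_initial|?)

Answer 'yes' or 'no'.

Initial: x=10.0000 theta=0.3000
After 1 (propagate distance d=38): x=21.4000 theta=0.3000
After 2 (thin lens f=45): x=21.4000 theta=-79/450 (≈-0.1756)
After 3 (propagate distance d=39): x=2183/150 (≈14.5533) theta=-79/450 (≈-0.1756)
After 4 (thin lens f=57): x=2183/150 (≈14.5533) theta=-614/1425 (≈-0.4309)
After 5 (propagate distance d=36): x=-2731/2850 (≈-0.9582) theta=-614/1425 (≈-0.4309)
After 6 (thin lens f=-33): x=-2731/2850 (≈-0.9582) theta=-8651/18810 (≈-0.4599)
After 7 (propagate distance d=20): x=-955223/94050 (≈-10.1565) theta=-8651/18810 (≈-0.4599)
After 8 (thin lens f=30): x=-955223/94050 (≈-10.1565) theta=-342427/2821500 (≈-0.1214)
After 9 (propagate distance d=17 (to screen)): x=-3134359/256500 (≈-12.2197) theta=-342427/2821500 (≈-0.1214)
|theta_initial|=0.3000 |theta_final|=342427/2821500 (≈0.1214) -> not increased

Answer: no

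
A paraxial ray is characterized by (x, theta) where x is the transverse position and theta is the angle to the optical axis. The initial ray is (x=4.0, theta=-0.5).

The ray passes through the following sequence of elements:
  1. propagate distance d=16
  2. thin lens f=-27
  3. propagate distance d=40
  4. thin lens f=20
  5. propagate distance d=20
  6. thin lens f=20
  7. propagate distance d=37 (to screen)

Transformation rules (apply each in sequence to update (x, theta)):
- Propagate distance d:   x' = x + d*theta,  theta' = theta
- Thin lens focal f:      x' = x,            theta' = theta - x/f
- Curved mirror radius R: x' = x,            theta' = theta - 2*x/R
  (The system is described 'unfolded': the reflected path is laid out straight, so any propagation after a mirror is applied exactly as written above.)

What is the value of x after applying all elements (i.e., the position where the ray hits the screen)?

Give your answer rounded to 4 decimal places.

Answer: 42.4000

Derivation:
Initial: x=4.0000 theta=-0.5000
After 1 (propagate distance d=16): x=-4.0000 theta=-0.5000
After 2 (thin lens f=-27): x=-4.0000 theta=-35/54 (≈-0.6481)
After 3 (propagate distance d=40): x=-808/27 (≈-29.9259) theta=-35/54 (≈-0.6481)
After 4 (thin lens f=20): x=-808/27 (≈-29.9259) theta=229/270 (≈0.8481)
After 5 (propagate distance d=20): x=-350/27 (≈-12.9630) theta=229/270 (≈0.8481)
After 6 (thin lens f=20): x=-350/27 (≈-12.9630) theta=202/135 (≈1.4963)
After 7 (propagate distance d=37 (to screen)): x=42.4000 theta=202/135 (≈1.4963)
Rounded to 4 decimal places: x = 42.4000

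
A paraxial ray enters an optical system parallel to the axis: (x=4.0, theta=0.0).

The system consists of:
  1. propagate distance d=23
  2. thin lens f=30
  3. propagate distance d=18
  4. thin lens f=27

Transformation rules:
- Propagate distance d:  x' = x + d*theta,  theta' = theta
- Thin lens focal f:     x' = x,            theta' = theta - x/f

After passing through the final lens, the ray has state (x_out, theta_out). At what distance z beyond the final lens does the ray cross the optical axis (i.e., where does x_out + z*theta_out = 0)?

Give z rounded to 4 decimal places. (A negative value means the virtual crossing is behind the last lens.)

Initial: x=4.0000 theta=0.0000
After 1 (propagate distance d=23): x=4.0000 theta=0.0000
After 2 (thin lens f=30): x=4.0000 theta=-2/15 (≈-0.1333)
After 3 (propagate distance d=18): x=1.6000 theta=-2/15 (≈-0.1333)
After 4 (thin lens f=27): x=1.6000 theta=-26/135 (≈-0.1926)
z_focus = -x_out/theta_out = -(1.6000)/(-26/135) = 108/13 ≈ 8.3077
Rounded to 4 decimal places: z = 8.3077

Answer: 8.3077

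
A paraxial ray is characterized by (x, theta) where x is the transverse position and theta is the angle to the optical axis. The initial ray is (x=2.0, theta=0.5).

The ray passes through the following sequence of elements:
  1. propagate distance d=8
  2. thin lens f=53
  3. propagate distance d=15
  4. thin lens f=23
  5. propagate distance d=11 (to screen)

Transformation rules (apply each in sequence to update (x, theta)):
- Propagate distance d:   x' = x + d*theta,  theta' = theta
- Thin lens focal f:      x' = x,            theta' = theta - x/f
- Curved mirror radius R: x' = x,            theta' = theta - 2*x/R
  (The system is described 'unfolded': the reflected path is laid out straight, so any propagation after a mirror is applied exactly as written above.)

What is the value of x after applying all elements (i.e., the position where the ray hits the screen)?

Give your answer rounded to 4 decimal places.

Initial: x=2.0000 theta=0.5000
After 1 (propagate distance d=8): x=6.0000 theta=0.5000
After 2 (thin lens f=53): x=6.0000 theta=41/106 (≈0.3868)
After 3 (propagate distance d=15): x=1251/106 (≈11.8019) theta=41/106 (≈0.3868)
After 4 (thin lens f=23): x=1251/106 (≈11.8019) theta=-154/1219 (≈-0.1263)
After 5 (propagate distance d=11 (to screen)): x=25385/2438 (≈10.4122) theta=-154/1219 (≈-0.1263)
Rounded to 4 decimal places: x = 10.4122

Answer: 10.4122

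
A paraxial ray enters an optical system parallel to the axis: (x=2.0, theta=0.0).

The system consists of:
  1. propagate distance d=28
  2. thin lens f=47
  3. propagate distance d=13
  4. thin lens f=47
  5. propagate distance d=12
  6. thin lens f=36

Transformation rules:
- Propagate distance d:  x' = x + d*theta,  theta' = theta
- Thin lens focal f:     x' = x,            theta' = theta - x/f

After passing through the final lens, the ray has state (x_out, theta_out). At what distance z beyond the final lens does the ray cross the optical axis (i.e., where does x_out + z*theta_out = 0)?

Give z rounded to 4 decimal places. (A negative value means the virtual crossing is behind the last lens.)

Initial: x=2.0000 theta=0.0000
After 1 (propagate distance d=28): x=2.0000 theta=0.0000
After 2 (thin lens f=47): x=2.0000 theta=-2/47 (≈-0.0426)
After 3 (propagate distance d=13): x=68/47 (≈1.4468) theta=-2/47 (≈-0.0426)
After 4 (thin lens f=47): x=68/47 (≈1.4468) theta=-162/2209 (≈-0.0733)
After 5 (propagate distance d=12): x=1252/2209 (≈0.5668) theta=-162/2209 (≈-0.0733)
After 6 (thin lens f=36): x=1252/2209 (≈0.5668) theta=-1771/19881 (≈-0.0891)
z_focus = -x_out/theta_out = -(1252/2209)/(-1771/19881) = 11268/1771 ≈ 6.3625
Rounded to 4 decimal places: z = 6.3625

Answer: 6.3625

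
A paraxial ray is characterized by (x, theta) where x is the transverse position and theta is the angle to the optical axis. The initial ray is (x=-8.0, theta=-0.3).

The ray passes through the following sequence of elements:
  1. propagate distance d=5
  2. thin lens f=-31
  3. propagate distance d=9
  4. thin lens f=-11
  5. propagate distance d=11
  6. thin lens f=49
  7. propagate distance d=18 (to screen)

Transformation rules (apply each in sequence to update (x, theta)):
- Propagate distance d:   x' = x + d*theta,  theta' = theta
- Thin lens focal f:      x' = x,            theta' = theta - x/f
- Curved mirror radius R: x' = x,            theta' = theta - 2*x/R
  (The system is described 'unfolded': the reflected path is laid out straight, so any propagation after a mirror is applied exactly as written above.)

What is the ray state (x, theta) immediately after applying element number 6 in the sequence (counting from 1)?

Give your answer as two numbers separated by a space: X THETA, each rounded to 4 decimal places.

Initial: x=-8.0000 theta=-0.3000
After 1 (propagate distance d=5): x=-9.5000 theta=-0.3000
After 2 (thin lens f=-31): x=-9.5000 theta=-94/155 (≈-0.6065)
After 3 (propagate distance d=9): x=-4637/310 (≈-14.9581) theta=-94/155 (≈-0.6065)
After 4 (thin lens f=-11): x=-4637/310 (≈-14.9581) theta=-1341/682 (≈-1.9663)
After 5 (propagate distance d=11): x=-5671/155 (≈-36.5871) theta=-1341/682 (≈-1.9663)
After 6 (thin lens f=49): x=-5671/155 (≈-36.5871) theta=-203783/167090 (≈-1.2196)
Rounded to 4 decimal places: x = -36.5871, theta = -1.2196

Answer: -36.5871 -1.2196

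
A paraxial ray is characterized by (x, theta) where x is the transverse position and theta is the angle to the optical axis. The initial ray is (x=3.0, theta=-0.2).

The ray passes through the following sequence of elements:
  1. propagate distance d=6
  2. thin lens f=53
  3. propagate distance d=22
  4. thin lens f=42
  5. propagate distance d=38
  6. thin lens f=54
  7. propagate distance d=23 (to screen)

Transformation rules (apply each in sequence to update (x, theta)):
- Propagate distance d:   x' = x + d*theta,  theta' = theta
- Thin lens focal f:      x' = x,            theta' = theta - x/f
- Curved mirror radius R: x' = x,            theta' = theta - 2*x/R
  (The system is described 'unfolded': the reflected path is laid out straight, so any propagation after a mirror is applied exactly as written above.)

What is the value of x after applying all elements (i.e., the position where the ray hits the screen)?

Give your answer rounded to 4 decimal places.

Initial: x=3.0000 theta=-0.2000
After 1 (propagate distance d=6): x=1.8000 theta=-0.2000
After 2 (thin lens f=53): x=1.8000 theta=-62/265 (≈-0.2340)
After 3 (propagate distance d=22): x=-887/265 (≈-3.3472) theta=-62/265 (≈-0.2340)
After 4 (thin lens f=42): x=-887/265 (≈-3.3472) theta=-1717/11130 (≈-0.1543)
After 5 (propagate distance d=38): x=-10250/1113 (≈-9.2093) theta=-1717/11130 (≈-0.1543)
After 6 (thin lens f=54): x=-10250/1113 (≈-9.2093) theta=4891/300510 (≈0.0163)
After 7 (propagate distance d=23 (to screen)): x=-2655007/300510 (≈-8.8350) theta=4891/300510 (≈0.0163)
Rounded to 4 decimal places: x = -8.8350

Answer: -8.8350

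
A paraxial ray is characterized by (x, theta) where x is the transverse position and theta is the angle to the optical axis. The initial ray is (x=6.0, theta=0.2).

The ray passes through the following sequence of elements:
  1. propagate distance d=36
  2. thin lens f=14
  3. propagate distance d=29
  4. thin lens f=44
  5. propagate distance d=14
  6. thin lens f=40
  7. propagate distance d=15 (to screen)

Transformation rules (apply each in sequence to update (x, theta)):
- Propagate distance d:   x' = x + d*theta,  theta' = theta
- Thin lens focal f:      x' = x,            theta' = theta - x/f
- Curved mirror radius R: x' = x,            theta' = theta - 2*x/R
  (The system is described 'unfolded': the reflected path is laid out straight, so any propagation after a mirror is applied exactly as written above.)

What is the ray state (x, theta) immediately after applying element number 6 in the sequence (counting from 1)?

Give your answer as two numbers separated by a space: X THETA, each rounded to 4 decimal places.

Answer: -16.0883 -0.1510

Derivation:
Initial: x=6.0000 theta=0.2000
After 1 (propagate distance d=36): x=13.2000 theta=0.2000
After 2 (thin lens f=14): x=13.2000 theta=-26/35 (≈-0.7429)
After 3 (propagate distance d=29): x=-292/35 (≈-8.3429) theta=-26/35 (≈-0.7429)
After 4 (thin lens f=44): x=-292/35 (≈-8.3429) theta=-213/385 (≈-0.5532)
After 5 (propagate distance d=14): x=-6194/385 (≈-16.0883) theta=-213/385 (≈-0.5532)
After 6 (thin lens f=40): x=-6194/385 (≈-16.0883) theta=-1163/7700 (≈-0.1510)
Rounded to 4 decimal places: x = -16.0883, theta = -0.1510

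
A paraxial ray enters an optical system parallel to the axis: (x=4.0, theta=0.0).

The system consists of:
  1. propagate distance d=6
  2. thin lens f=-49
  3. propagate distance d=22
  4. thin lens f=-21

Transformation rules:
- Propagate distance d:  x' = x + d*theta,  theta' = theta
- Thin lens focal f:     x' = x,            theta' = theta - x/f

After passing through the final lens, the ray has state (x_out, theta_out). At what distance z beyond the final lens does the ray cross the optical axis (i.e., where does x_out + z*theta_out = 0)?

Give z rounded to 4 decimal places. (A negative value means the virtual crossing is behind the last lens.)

Answer: -16.2065

Derivation:
Initial: x=4.0000 theta=0.0000
After 1 (propagate distance d=6): x=4.0000 theta=0.0000
After 2 (thin lens f=-49): x=4.0000 theta=4/49 (≈0.0816)
After 3 (propagate distance d=22): x=284/49 (≈5.7959) theta=4/49 (≈0.0816)
After 4 (thin lens f=-21): x=284/49 (≈5.7959) theta=368/1029 (≈0.3576)
z_focus = -x_out/theta_out = -(284/49)/(368/1029) = -1491/92 ≈ -16.2065
Rounded to 4 decimal places: z = -16.2065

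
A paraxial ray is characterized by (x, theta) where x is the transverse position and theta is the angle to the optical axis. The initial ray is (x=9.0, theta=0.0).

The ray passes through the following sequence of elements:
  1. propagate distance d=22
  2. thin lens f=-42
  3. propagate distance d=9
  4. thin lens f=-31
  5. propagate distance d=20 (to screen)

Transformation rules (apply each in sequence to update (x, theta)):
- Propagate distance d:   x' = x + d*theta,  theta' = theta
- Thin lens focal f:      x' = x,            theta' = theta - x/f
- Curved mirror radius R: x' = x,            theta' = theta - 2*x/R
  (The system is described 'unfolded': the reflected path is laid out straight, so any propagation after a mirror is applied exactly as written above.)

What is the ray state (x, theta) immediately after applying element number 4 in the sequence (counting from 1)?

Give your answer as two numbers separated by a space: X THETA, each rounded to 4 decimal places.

Initial: x=9.0000 theta=0.0000
After 1 (propagate distance d=22): x=9.0000 theta=0.0000
After 2 (thin lens f=-42): x=9.0000 theta=3/14 (≈0.2143)
After 3 (propagate distance d=9): x=153/14 (≈10.9286) theta=3/14 (≈0.2143)
After 4 (thin lens f=-31): x=153/14 (≈10.9286) theta=123/217 (≈0.5668)
Rounded to 4 decimal places: x = 10.9286, theta = 0.5668

Answer: 10.9286 0.5668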